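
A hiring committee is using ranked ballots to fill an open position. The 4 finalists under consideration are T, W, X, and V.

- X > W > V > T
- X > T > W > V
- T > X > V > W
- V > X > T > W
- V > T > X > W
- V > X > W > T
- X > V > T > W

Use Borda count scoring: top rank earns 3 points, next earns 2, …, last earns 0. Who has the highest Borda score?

Borda scores:
  T: 0 + 2 + 3 + 1 + 2 + 0 + 1 = 9
  W: 2 + 1 + 0 + 0 + 0 + 1 + 0 = 4
  X: 3 + 3 + 2 + 2 + 1 + 2 + 3 = 16
  V: 1 + 0 + 1 + 3 + 3 + 3 + 2 = 13
X has the highest total.

X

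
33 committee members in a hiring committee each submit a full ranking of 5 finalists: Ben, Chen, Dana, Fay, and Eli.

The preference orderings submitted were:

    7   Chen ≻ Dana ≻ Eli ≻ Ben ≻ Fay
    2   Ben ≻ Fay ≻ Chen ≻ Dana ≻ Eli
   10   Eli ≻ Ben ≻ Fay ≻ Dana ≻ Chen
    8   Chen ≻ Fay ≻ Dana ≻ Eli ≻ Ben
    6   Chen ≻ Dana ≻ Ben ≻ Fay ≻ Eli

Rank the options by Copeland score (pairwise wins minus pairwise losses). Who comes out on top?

Pairwise results:
  Ben vs Chen: Chen wins 21–12.
  Ben vs Dana: Dana wins 21–12.
  Ben vs Fay: Ben wins 25–8.
  Ben vs Eli: Eli wins 25–8.
  Chen vs Dana: Chen wins 23–10.
  Chen vs Fay: Chen wins 21–12.
  Chen vs Eli: Chen wins 23–10.
  Dana vs Fay: Fay wins 20–13.
  Dana vs Eli: Dana wins 23–10.
  Fay vs Eli: Eli wins 17–16.
Copeland scores (wins − losses):
  Ben: 1 − 3 = -2
  Chen: 4 − 0 = 4
  Dana: 2 − 2 = 0
  Fay: 1 − 3 = -2
  Eli: 2 − 2 = 0
Chen has the best Copeland score.

Chen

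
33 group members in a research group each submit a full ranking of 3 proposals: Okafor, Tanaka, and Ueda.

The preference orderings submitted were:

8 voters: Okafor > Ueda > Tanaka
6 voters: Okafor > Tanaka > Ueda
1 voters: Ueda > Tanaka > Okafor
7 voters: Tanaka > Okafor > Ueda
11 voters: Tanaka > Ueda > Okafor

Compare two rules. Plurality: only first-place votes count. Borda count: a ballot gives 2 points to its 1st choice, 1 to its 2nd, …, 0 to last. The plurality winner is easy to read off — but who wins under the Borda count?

Plurality first-place counts: Okafor 14, Tanaka 18, Ueda 1 → Tanaka.
Borda totals: Okafor 35, Tanaka 43, Ueda 21 → Tanaka.

Tanaka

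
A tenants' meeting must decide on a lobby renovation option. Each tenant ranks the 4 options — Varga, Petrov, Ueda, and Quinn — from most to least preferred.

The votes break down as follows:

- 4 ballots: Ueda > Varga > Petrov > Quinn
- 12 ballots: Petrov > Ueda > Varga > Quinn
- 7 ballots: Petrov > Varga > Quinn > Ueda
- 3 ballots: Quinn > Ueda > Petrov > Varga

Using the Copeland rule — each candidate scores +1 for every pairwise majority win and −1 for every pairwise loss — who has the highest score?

Petrov

Pairwise results:
  Varga vs Petrov: Petrov wins 22–4.
  Varga vs Ueda: Ueda wins 19–7.
  Varga vs Quinn: Varga wins 23–3.
  Petrov vs Ueda: Petrov wins 19–7.
  Petrov vs Quinn: Petrov wins 23–3.
  Ueda vs Quinn: Ueda wins 16–10.
Copeland scores (wins − losses):
  Varga: 1 − 2 = -1
  Petrov: 3 − 0 = 3
  Ueda: 2 − 1 = 1
  Quinn: 0 − 3 = -3
Petrov has the best Copeland score.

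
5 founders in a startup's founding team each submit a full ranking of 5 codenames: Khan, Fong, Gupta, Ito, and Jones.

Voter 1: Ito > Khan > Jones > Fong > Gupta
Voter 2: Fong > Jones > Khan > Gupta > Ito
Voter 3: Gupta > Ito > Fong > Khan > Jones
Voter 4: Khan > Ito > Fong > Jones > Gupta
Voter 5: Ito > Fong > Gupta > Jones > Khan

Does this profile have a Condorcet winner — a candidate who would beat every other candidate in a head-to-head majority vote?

Yes

Head-to-head results (5 voters total):
Khan vs Fong: Fong wins 3–2.
Khan vs Gupta: Khan wins 3–2.
Khan vs Ito: Ito wins 3–2.
Khan vs Jones: Khan wins 3–2.
Fong vs Gupta: Fong wins 4–1.
Fong vs Ito: Ito wins 4–1.
Fong vs Jones: Fong wins 4–1.
Gupta vs Ito: Ito wins 3–2.
Gupta vs Jones: Jones wins 3–2.
Ito vs Jones: Ito wins 4–1.
Ito beats each rival — Khan (3–2), Fong (4–1), Gupta (3–2), Jones (4–1) — so Ito is the Condorcet winner.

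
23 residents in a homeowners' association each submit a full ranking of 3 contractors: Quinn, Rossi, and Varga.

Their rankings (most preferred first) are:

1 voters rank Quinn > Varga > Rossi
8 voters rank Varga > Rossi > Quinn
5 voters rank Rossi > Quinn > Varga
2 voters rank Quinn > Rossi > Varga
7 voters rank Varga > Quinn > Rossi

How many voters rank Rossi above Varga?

7

Ballots ranking Rossi above Varga: 5+2 = 7.
Ballots ranking Varga above Rossi: 1+8+7 = 16.
So 7 of 23 voters prefer Rossi to Varga.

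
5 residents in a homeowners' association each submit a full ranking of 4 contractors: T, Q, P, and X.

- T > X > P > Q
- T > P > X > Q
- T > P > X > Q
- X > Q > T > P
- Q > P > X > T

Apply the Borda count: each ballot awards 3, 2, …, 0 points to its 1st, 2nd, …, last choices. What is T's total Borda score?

Borda scores:
  T: 3 + 3 + 3 + 1 + 0 = 10
  Q: 0 + 0 + 0 + 2 + 3 = 5
  P: 1 + 2 + 2 + 0 + 2 = 7
  X: 2 + 1 + 1 + 3 + 1 = 8

10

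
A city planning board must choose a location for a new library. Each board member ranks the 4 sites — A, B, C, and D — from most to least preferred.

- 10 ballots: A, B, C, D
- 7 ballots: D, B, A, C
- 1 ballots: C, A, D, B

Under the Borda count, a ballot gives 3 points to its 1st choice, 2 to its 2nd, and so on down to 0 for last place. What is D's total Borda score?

22

Borda scores:
  A: 10·3 + 7·1 + 2 = 39
  B: 10·2 + 7·2 + 0 = 34
  C: 10·1 + 7·0 + 3 = 13
  D: 10·0 + 7·3 + 1 = 22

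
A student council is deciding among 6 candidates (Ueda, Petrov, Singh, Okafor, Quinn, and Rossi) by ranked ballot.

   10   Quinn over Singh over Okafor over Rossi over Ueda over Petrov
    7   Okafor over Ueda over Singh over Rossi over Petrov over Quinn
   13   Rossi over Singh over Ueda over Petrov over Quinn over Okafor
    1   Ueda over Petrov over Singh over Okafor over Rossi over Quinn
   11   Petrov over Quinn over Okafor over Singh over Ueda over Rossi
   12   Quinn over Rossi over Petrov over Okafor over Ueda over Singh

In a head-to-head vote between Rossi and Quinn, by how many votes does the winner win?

12

Ballots ranking Rossi above Quinn: 7+13+1 = 21.
Ballots ranking Quinn above Rossi: 10+11+12 = 33.
Quinn wins 33–21, a margin of 12.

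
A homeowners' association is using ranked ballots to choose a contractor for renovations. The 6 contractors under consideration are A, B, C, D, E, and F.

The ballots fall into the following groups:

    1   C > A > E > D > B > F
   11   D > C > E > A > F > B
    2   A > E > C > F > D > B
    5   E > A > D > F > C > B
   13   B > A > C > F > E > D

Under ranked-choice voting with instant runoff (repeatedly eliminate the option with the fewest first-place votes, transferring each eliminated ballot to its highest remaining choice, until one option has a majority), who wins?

Round 1: B 13, D 11, E 5, A 2, C 1, F 0. F has the fewest and is eliminated.
Round 2: B 13, D 11, E 5, A 2, C 1. C has the fewest and is eliminated.
Round 3: B 13, D 11, E 5, A 3. A has the fewest and is eliminated.
Round 4: B 13, D 11, E 8. E has the fewest and is eliminated.
Round 5: D 19, B 13. D has a majority.

D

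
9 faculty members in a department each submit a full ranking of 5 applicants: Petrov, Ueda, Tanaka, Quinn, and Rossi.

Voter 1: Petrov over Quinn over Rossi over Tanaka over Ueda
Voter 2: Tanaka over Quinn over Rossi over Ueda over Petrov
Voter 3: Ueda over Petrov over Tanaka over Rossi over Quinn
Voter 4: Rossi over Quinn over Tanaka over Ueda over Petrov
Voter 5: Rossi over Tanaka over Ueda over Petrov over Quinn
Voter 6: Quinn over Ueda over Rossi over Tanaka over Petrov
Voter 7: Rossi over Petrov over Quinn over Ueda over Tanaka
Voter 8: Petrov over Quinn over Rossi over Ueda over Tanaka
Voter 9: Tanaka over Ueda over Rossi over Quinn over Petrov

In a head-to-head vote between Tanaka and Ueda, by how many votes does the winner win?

Ballots ranking Tanaka above Ueda: 5.
Ballots ranking Ueda above Tanaka: 4.
Tanaka wins 5–4, a margin of 1.

1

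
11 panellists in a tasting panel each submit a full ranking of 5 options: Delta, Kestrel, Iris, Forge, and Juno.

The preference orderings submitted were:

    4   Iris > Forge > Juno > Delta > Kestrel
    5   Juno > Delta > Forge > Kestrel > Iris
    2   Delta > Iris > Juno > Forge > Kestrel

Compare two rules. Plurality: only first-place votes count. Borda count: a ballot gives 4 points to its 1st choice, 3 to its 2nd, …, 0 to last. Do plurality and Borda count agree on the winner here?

Yes

Plurality first-place counts: Delta 2, Kestrel 0, Iris 4, Forge 0, Juno 5 → Juno.
Borda totals: Delta 27, Kestrel 5, Iris 22, Forge 24, Juno 32 → Juno.
The two rules agree on Juno.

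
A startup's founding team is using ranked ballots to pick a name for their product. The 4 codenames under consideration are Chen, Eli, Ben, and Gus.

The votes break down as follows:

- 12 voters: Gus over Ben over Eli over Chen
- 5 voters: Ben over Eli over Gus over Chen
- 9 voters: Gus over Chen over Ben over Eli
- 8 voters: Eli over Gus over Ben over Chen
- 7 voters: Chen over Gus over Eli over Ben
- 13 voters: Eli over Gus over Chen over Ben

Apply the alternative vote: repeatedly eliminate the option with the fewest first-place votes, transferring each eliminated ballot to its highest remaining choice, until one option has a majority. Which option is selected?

Gus

Round 1: Eli 21, Gus 21, Chen 7, Ben 5. Ben has the fewest and is eliminated.
Round 2: Eli 26, Gus 21, Chen 7. Chen has the fewest and is eliminated.
Round 3: Gus 28, Eli 26. Gus has a majority.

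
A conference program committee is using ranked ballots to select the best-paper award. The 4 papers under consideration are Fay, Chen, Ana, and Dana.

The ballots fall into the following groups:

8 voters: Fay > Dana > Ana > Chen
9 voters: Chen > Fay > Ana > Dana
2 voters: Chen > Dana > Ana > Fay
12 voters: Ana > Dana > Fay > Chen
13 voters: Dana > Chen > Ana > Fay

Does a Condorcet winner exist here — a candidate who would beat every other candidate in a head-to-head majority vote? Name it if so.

Dana

Head-to-head results (44 voters total):
Fay vs Chen: Chen wins 24–20.
Fay vs Ana: Ana wins 27–17.
Fay vs Dana: Dana wins 27–17.
Chen vs Ana: Chen wins 24–20.
Chen vs Dana: Dana wins 33–11.
Ana vs Dana: Dana wins 23–21.
Dana beats each rival — Fay (27–17), Chen (33–11), Ana (23–21) — so Dana is the Condorcet winner.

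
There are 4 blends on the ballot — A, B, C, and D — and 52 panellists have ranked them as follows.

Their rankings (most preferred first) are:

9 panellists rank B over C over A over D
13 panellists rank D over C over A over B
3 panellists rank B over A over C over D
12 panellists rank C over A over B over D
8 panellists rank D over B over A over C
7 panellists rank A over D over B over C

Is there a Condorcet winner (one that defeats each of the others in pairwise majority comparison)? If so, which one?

None — there is no Condorcet winner

Head-to-head results (52 voters total):
A vs B: A wins 32–20.
A vs C: C wins 34–18.
A vs D: A wins 31–21.
B vs C: B wins 27–25.
B vs D: D wins 28–24.
C vs D: D wins 28–24.
No candidate beats all others: A beats B beats C beats A, a majority cycle.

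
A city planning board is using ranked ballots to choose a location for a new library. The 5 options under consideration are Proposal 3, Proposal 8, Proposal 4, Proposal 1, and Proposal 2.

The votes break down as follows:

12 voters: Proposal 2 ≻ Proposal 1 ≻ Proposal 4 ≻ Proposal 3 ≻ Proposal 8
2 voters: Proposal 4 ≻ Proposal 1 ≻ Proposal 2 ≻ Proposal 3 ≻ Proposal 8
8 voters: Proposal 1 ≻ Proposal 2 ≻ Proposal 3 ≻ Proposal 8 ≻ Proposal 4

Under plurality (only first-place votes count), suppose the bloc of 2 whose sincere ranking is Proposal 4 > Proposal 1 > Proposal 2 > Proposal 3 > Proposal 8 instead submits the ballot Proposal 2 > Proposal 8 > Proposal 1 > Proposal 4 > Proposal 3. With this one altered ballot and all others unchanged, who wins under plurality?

First-place totals with the altered ballot: Proposal 3 0, Proposal 8 0, Proposal 4 0, Proposal 1 8, Proposal 2 14.
The winner is unchanged: still Proposal 2.

Proposal 2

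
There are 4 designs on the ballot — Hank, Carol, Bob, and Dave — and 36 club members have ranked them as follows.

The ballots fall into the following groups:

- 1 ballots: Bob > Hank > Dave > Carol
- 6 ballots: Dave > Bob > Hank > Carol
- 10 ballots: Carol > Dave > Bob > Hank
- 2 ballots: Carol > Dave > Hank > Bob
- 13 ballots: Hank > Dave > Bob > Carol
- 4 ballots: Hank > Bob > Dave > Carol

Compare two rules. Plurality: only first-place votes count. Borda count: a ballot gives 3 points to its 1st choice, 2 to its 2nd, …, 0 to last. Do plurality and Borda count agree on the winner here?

Plurality first-place counts: Hank 17, Carol 12, Bob 1, Dave 6 → Hank.
Borda totals: Hank 61, Carol 36, Bob 46, Dave 73 → Dave.
The two rules disagree: plurality picks Hank, Borda picks Dave.

No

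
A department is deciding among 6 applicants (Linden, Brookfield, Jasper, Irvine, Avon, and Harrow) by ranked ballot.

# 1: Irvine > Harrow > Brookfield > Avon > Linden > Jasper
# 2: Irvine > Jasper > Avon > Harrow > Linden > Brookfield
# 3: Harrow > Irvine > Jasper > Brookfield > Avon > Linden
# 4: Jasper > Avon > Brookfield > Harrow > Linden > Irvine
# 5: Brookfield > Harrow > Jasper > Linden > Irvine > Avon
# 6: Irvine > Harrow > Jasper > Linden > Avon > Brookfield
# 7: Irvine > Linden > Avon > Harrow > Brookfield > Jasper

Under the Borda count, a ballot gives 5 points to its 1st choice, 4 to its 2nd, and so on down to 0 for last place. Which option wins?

Borda scores:
  Linden: 1 + 1 + 0 + 1 + 2 + 2 + 4 = 11
  Brookfield: 3 + 0 + 2 + 3 + 5 + 0 + 1 = 14
  Jasper: 0 + 4 + 3 + 5 + 3 + 3 + 0 = 18
  Irvine: 5 + 5 + 4 + 0 + 1 + 5 + 5 = 25
  Avon: 2 + 3 + 1 + 4 + 0 + 1 + 3 = 14
  Harrow: 4 + 2 + 5 + 2 + 4 + 4 + 2 = 23
Irvine has the highest total.

Irvine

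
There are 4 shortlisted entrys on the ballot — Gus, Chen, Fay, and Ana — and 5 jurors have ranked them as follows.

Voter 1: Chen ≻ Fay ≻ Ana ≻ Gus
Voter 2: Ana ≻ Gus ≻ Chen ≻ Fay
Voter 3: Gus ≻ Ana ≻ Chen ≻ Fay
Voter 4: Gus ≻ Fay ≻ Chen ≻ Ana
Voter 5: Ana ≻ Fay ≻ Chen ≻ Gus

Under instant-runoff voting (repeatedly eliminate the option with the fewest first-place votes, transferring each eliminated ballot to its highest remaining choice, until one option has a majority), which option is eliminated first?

Round 1: Gus 2, Ana 2, Chen 1, Fay 0. Fay has the fewest and is eliminated.
Round 2: Gus 2, Ana 2, Chen 1. Chen has the fewest and is eliminated.
Round 3: Ana 3, Gus 2. Ana has a majority.

Fay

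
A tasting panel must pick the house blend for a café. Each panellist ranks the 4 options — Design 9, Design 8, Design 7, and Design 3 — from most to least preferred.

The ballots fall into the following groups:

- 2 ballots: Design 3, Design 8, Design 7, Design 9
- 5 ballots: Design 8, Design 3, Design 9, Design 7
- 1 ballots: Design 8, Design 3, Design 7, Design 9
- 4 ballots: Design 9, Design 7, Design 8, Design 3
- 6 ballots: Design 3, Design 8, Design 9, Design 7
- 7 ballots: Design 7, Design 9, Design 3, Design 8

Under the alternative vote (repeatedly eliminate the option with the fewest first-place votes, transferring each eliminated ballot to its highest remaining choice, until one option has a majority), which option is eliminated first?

Design 9

Round 1: Design 3 8, Design 7 7, Design 8 6, Design 9 4. Design 9 has the fewest and is eliminated.
Round 2: Design 7 11, Design 3 8, Design 8 6. Design 8 has the fewest and is eliminated.
Round 3: Design 3 14, Design 7 11. Design 3 has a majority.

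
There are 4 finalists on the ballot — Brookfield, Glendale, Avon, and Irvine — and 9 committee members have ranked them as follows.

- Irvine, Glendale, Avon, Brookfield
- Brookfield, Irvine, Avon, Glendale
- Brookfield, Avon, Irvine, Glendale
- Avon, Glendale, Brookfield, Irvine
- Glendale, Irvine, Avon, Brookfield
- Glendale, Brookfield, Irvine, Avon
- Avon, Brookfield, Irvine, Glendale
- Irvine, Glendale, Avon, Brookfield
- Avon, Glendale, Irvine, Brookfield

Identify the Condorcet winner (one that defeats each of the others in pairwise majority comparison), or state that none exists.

None — there is no Condorcet winner

Head-to-head results (9 voters total):
Brookfield vs Glendale: Glendale wins 6–3.
Brookfield vs Avon: Avon wins 6–3.
Brookfield vs Irvine: Brookfield wins 5–4.
Glendale vs Avon: Avon wins 5–4.
Glendale vs Irvine: Irvine wins 5–4.
Avon vs Irvine: Irvine wins 5–4.
No candidate beats all others: Brookfield beats Irvine beats Glendale beats Brookfield, a majority cycle.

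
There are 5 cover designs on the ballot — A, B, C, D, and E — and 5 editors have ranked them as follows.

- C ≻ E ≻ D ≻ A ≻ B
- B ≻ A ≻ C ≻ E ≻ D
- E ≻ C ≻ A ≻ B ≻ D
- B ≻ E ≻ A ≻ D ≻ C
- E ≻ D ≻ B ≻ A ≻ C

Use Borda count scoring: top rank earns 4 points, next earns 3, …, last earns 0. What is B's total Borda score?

11

Borda scores:
  A: 1 + 3 + 2 + 2 + 1 = 9
  B: 0 + 4 + 1 + 4 + 2 = 11
  C: 4 + 2 + 3 + 0 + 0 = 9
  D: 2 + 0 + 0 + 1 + 3 = 6
  E: 3 + 1 + 4 + 3 + 4 = 15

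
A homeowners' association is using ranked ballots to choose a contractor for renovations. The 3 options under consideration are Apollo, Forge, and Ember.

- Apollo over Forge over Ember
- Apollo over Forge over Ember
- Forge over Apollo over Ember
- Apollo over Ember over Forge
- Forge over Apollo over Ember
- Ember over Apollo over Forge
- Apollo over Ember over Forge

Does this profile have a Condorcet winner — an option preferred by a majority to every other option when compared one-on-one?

Head-to-head results (7 voters total):
Apollo vs Forge: Apollo wins 5–2.
Apollo vs Ember: Apollo wins 6–1.
Forge vs Ember: Forge wins 4–3.
Apollo beats each rival — Forge (5–2), Ember (6–1) — so Apollo is the Condorcet winner.

Yes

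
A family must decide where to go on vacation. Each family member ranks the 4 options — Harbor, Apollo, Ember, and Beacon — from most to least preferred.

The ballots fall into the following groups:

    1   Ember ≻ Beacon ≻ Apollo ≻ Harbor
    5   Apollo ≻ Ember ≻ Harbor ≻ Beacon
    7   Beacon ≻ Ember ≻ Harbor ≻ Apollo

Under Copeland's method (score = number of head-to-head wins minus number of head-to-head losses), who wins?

Beacon

Pairwise results:
  Harbor vs Apollo: Harbor wins 7–6.
  Harbor vs Ember: Ember wins 13–0.
  Harbor vs Beacon: Beacon wins 8–5.
  Apollo vs Ember: Ember wins 8–5.
  Apollo vs Beacon: Beacon wins 8–5.
  Ember vs Beacon: Beacon wins 7–6.
Copeland scores (wins − losses):
  Harbor: 1 − 2 = -1
  Apollo: 0 − 3 = -3
  Ember: 2 − 1 = 1
  Beacon: 3 − 0 = 3
Beacon has the best Copeland score.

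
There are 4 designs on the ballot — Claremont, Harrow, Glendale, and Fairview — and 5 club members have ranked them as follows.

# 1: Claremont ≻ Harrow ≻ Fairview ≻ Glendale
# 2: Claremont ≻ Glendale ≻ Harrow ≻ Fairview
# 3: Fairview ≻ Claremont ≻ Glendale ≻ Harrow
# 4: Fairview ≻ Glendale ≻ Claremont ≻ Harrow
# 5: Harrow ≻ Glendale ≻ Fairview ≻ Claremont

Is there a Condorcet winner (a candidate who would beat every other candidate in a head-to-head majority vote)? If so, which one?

None — there is no Condorcet winner

Head-to-head results (5 voters total):
Claremont vs Harrow: Claremont wins 4–1.
Claremont vs Glendale: Claremont wins 3–2.
Claremont vs Fairview: Fairview wins 3–2.
Harrow vs Glendale: Glendale wins 3–2.
Harrow vs Fairview: Harrow wins 3–2.
Glendale vs Fairview: Fairview wins 3–2.
No candidate beats all others: Claremont beats Harrow beats Fairview beats Claremont, a majority cycle.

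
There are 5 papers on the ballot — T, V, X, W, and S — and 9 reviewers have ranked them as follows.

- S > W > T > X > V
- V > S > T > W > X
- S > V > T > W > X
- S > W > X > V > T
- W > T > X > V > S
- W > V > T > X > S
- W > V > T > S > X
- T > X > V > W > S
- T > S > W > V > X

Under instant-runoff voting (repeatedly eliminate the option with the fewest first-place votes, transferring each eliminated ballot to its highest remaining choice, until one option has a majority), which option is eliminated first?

Round 1: W 3, S 3, T 2, V 1, X 0. X has the fewest and is eliminated.
Round 2: W 3, S 3, T 2, V 1. V has the fewest and is eliminated.
Round 3: S 4, W 3, T 2. T has the fewest and is eliminated.
Round 4: S 5, W 4. S has a majority.

X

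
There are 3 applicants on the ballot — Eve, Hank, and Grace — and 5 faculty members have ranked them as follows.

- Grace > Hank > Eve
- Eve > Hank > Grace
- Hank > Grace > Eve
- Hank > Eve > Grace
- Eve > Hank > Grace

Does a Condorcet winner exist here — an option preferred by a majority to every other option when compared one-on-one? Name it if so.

Head-to-head results (5 voters total):
Eve vs Hank: Hank wins 3–2.
Eve vs Grace: Eve wins 3–2.
Hank vs Grace: Hank wins 4–1.
Hank beats each rival — Eve (3–2), Grace (4–1) — so Hank is the Condorcet winner.

Hank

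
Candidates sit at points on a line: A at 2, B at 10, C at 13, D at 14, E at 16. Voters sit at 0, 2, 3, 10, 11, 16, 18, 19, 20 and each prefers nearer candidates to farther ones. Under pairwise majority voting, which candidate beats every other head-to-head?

With single-peaked preferences on a line, the Condorcet winner is the candidate closest to the median voter.
The median voter (position 11) is closest to B at 10.
Check: B vs C — voters closer to B: 5 of 9.

B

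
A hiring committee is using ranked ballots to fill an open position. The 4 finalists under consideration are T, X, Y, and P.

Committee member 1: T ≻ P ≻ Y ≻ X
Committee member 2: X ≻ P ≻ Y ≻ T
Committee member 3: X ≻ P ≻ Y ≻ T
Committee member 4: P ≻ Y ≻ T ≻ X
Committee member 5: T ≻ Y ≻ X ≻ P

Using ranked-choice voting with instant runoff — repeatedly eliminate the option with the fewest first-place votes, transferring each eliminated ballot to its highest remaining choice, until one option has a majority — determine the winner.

T

Round 1: T 2, X 2, P 1, Y 0. Y has the fewest and is eliminated.
Round 2: T 2, X 2, P 1. P has the fewest and is eliminated.
Round 3: T 3, X 2. T has a majority.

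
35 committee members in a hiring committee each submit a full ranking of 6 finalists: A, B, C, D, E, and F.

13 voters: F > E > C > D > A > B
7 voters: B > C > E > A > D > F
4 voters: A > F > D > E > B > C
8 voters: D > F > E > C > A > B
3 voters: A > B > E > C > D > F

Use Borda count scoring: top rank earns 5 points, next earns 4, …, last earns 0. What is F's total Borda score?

113

Borda scores:
  A: 13·1 + 7·2 + 4·5 + 8·1 + 3·5 = 70
  B: 13·0 + 7·5 + 4·1 + 8·0 + 3·4 = 51
  C: 13·3 + 7·4 + 4·0 + 8·2 + 3·2 = 89
  D: 13·2 + 7·1 + 4·3 + 8·5 + 3·1 = 88
  E: 13·4 + 7·3 + 4·2 + 8·3 + 3·3 = 114
  F: 13·5 + 7·0 + 4·4 + 8·4 + 3·0 = 113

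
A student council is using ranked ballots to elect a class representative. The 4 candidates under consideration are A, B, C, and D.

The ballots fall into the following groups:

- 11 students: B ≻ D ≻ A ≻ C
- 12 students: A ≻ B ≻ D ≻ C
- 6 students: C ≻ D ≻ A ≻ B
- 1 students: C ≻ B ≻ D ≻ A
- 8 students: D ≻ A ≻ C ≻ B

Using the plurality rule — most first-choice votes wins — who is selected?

A

First-place vote totals:
  A: 12
  B: 11
  C: 7
  D: 8
A has the most first-place votes.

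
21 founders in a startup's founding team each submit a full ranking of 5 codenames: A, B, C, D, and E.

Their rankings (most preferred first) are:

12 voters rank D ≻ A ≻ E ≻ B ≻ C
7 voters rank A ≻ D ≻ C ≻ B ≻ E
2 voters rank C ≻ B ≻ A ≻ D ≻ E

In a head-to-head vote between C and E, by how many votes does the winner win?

3

Ballots ranking C above E: 7+2 = 9.
Ballots ranking E above C: 12.
E wins 12–9, a margin of 3.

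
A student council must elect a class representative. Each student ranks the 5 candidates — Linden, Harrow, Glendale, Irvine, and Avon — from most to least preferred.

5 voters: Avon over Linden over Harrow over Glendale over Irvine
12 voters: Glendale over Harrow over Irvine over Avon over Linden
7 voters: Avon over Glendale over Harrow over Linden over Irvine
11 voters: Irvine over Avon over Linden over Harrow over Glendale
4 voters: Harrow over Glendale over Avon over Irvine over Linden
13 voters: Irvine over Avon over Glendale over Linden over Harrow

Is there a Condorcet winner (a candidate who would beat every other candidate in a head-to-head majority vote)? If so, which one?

Head-to-head results (52 voters total):
Linden vs Harrow: Linden wins 29–23.
Linden vs Glendale: Glendale wins 36–16.
Linden vs Irvine: Irvine wins 40–12.
Linden vs Avon: Avon wins 52–0.
Harrow vs Glendale: Glendale wins 32–20.
Harrow vs Irvine: Harrow wins 28–24.
Harrow vs Avon: Avon wins 36–16.
Glendale vs Irvine: Glendale wins 28–24.
Glendale vs Avon: Avon wins 36–16.
Irvine vs Avon: Irvine wins 36–16.
No candidate beats all others: Linden beats Harrow beats Irvine beats Linden, a majority cycle.

No Condorcet winner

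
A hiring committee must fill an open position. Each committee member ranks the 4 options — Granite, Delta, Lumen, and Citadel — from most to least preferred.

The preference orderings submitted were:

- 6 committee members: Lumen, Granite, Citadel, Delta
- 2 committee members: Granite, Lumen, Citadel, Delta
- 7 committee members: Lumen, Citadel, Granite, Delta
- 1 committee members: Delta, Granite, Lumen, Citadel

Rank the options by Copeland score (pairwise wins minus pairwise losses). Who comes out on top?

Lumen

Pairwise results:
  Granite vs Delta: Granite wins 15–1.
  Granite vs Lumen: Lumen wins 13–3.
  Granite vs Citadel: Granite wins 9–7.
  Delta vs Lumen: Lumen wins 15–1.
  Delta vs Citadel: Citadel wins 15–1.
  Lumen vs Citadel: Lumen wins 16–0.
Copeland scores (wins − losses):
  Granite: 2 − 1 = 1
  Delta: 0 − 3 = -3
  Lumen: 3 − 0 = 3
  Citadel: 1 − 2 = -1
Lumen has the best Copeland score.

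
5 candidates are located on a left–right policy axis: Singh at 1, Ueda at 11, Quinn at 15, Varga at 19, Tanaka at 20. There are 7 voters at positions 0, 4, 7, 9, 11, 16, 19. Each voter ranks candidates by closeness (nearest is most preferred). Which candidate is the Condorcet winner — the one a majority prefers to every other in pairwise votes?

With single-peaked preferences on a line, the Condorcet winner is the candidate closest to the median voter.
The median voter (position 9) is closest to Ueda at 11.
Check: Ueda vs Singh — voters closer to Ueda: 5 of 7.

Ueda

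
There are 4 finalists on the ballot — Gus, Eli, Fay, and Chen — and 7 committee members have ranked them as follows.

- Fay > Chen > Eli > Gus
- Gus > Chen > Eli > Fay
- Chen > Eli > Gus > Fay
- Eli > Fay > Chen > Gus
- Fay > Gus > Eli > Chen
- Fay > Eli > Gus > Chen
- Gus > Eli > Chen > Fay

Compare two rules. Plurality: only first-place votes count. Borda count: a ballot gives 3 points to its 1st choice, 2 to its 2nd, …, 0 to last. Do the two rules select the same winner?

No

Plurality first-place counts: Gus 2, Eli 1, Fay 3, Chen 1 → Fay.
Borda totals: Gus 10, Eli 12, Fay 11, Chen 9 → Eli.
The two rules disagree: plurality picks Fay, Borda picks Eli.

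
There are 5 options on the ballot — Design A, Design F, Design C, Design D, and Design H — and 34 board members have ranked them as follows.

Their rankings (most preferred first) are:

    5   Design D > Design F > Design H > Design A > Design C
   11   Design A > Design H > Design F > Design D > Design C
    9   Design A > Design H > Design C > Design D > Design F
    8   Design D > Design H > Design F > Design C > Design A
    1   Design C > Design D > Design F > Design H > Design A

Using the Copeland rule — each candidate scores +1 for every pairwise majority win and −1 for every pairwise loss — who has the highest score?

Design A

Pairwise results:
  Design A vs Design F: Design A wins 20–14.
  Design A vs Design C: Design A wins 25–9.
  Design A vs Design D: Design A wins 20–14.
  Design A vs Design H: Design A wins 20–14.
  Design F vs Design C: Design F wins 24–10.
  Design F vs Design D: Design D wins 23–11.
  Design F vs Design H: Design H wins 28–6.
  Design C vs Design D: Design D wins 24–10.
  Design C vs Design H: Design H wins 33–1.
  Design D vs Design H: Design H wins 20–14.
Copeland scores (wins − losses):
  Design A: 4 − 0 = 4
  Design F: 1 − 3 = -2
  Design C: 0 − 4 = -4
  Design D: 2 − 2 = 0
  Design H: 3 − 1 = 2
Design A has the best Copeland score.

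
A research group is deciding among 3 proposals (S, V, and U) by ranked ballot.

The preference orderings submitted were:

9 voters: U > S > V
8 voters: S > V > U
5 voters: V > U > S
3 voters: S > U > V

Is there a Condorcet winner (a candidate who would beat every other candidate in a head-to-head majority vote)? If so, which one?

Head-to-head results (25 voters total):
S vs V: S wins 20–5.
S vs U: U wins 14–11.
V vs U: V wins 13–12.
No candidate beats all others: S beats V beats U beats S, a majority cycle.

No Condorcet winner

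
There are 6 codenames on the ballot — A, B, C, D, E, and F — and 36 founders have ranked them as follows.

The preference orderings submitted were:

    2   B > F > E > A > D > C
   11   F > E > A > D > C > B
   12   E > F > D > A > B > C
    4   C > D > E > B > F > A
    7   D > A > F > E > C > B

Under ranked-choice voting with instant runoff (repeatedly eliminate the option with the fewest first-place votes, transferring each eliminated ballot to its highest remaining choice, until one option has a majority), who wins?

Round 1: E 12, F 11, D 7, C 4, B 2, A 0. A has the fewest and is eliminated.
Round 2: E 12, F 11, D 7, C 4, B 2. B has the fewest and is eliminated.
Round 3: F 13, E 12, D 7, C 4. C has the fewest and is eliminated.
Round 4: F 13, E 12, D 11. D has the fewest and is eliminated.
Round 5: F 20, E 16. F has a majority.

F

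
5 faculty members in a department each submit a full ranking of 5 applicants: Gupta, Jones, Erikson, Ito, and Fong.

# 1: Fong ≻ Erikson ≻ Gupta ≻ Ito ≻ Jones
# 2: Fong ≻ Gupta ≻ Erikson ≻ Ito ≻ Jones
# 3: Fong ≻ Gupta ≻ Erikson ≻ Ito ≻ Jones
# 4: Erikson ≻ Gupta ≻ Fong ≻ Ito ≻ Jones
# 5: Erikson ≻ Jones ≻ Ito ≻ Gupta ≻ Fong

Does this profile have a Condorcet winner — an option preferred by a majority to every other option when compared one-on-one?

Yes

Head-to-head results (5 voters total):
Gupta vs Jones: Gupta wins 4–1.
Gupta vs Erikson: Erikson wins 3–2.
Gupta vs Ito: Gupta wins 4–1.
Gupta vs Fong: Fong wins 3–2.
Jones vs Erikson: Erikson wins 5–0.
Jones vs Ito: Ito wins 4–1.
Jones vs Fong: Fong wins 4–1.
Erikson vs Ito: Erikson wins 5–0.
Erikson vs Fong: Fong wins 3–2.
Ito vs Fong: Fong wins 4–1.
Fong beats each rival — Gupta (3–2), Jones (4–1), Erikson (3–2), Ito (4–1) — so Fong is the Condorcet winner.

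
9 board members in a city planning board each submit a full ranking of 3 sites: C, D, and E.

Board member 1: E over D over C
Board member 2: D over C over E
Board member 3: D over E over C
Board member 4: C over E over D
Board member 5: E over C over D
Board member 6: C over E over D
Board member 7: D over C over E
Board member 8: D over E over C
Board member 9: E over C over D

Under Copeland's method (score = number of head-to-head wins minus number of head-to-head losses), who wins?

Pairwise results:
  C vs D: D wins 5–4.
  C vs E: E wins 5–4.
  D vs E: E wins 5–4.
Copeland scores (wins − losses):
  C: 0 − 2 = -2
  D: 1 − 1 = 0
  E: 2 − 0 = 2
E has the best Copeland score.

E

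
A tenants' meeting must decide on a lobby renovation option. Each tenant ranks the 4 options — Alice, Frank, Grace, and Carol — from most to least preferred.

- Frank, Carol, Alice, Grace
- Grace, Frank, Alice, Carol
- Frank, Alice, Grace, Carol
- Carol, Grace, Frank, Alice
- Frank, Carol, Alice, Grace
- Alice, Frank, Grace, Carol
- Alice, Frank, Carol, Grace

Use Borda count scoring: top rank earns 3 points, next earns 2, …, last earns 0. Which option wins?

Frank

Borda scores:
  Alice: 1 + 1 + 2 + 0 + 1 + 3 + 3 = 11
  Frank: 3 + 2 + 3 + 1 + 3 + 2 + 2 = 16
  Grace: 0 + 3 + 1 + 2 + 0 + 1 + 0 = 7
  Carol: 2 + 0 + 0 + 3 + 2 + 0 + 1 = 8
Frank has the highest total.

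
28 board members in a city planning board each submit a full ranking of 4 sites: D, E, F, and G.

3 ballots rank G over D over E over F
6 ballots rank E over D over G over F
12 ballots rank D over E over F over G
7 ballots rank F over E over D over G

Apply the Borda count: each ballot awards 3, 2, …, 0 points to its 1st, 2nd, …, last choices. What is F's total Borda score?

Borda scores:
  D: 3·2 + 6·2 + 12·3 + 7·1 = 61
  E: 3·1 + 6·3 + 12·2 + 7·2 = 59
  F: 3·0 + 6·0 + 12·1 + 7·3 = 33
  G: 3·3 + 6·1 + 12·0 + 7·0 = 15

33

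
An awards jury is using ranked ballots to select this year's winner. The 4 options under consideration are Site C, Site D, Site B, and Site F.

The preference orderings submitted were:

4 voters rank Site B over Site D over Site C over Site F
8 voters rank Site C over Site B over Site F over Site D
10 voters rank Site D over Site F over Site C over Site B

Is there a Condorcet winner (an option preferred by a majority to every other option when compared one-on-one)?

Head-to-head results (22 voters total):
Site C vs Site D: Site D wins 14–8.
Site C vs Site B: Site C wins 18–4.
Site C vs Site F: Site C wins 12–10.
Site D vs Site B: Site B wins 12–10.
Site D vs Site F: Site D wins 14–8.
Site B vs Site F: Site B wins 12–10.
No candidate beats all others: Site C beats Site B beats Site D beats Site C, a majority cycle.

No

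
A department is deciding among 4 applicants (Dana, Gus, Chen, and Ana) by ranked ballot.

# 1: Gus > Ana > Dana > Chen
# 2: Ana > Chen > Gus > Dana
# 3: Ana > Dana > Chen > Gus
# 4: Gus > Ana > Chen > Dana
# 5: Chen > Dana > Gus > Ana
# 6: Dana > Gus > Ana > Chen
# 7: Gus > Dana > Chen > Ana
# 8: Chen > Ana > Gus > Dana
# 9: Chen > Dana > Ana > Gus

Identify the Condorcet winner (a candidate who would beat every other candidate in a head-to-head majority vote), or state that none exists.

Head-to-head results (9 voters total):
Dana vs Gus: Gus wins 5–4.
Dana vs Chen: Chen wins 5–4.
Dana vs Ana: Ana wins 5–4.
Gus vs Chen: Chen wins 5–4.
Gus vs Ana: Gus wins 5–4.
Chen vs Ana: Ana wins 5–4.
No candidate beats all others: Gus beats Ana beats Chen beats Gus, a majority cycle.

No Condorcet winner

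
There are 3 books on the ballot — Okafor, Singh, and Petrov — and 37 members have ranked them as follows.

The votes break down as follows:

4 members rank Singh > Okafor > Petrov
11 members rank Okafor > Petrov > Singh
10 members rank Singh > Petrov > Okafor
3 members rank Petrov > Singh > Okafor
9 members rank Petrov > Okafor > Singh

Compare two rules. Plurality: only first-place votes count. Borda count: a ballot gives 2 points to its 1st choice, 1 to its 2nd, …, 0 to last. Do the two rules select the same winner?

No

Plurality first-place counts: Okafor 11, Singh 14, Petrov 12 → Singh.
Borda totals: Okafor 35, Singh 31, Petrov 45 → Petrov.
The two rules disagree: plurality picks Singh, Borda picks Petrov.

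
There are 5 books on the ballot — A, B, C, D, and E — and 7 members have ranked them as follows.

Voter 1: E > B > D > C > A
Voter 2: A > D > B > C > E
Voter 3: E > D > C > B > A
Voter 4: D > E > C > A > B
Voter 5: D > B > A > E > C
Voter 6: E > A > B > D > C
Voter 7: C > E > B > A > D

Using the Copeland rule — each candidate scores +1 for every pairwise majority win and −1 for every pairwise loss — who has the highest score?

E

Pairwise results:
  A vs B: B wins 4–3.
  A vs C: C wins 4–3.
  A vs D: D wins 4–3.
  A vs E: E wins 5–2.
  B vs C: B wins 4–3.
  B vs D: D wins 4–3.
  B vs E: E wins 5–2.
  C vs D: D wins 6–1.
  C vs E: E wins 5–2.
  D vs E: E wins 4–3.
Copeland scores (wins − losses):
  A: 0 − 4 = -4
  B: 2 − 2 = 0
  C: 1 − 3 = -2
  D: 3 − 1 = 2
  E: 4 − 0 = 4
E has the best Copeland score.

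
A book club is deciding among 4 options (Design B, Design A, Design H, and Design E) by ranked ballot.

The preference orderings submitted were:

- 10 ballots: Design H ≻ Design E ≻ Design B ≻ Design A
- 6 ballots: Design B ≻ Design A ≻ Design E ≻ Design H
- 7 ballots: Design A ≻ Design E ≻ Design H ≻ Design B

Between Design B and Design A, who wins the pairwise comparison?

Ballots ranking Design B above Design A: 10+6 = 16.
Ballots ranking Design A above Design B: 7.
Design B wins the head-to-head, 16–7.

Design B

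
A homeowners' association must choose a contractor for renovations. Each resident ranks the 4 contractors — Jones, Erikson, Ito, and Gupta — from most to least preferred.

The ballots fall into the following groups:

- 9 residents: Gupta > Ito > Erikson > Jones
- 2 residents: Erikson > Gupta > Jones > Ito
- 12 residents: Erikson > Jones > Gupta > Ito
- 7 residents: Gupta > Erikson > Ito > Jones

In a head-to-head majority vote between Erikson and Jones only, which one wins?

Erikson

Ballots ranking Erikson above Jones: 9+2+12+7 = 30.
Ballots ranking Jones above Erikson: 0.
Erikson wins the head-to-head, 30–0.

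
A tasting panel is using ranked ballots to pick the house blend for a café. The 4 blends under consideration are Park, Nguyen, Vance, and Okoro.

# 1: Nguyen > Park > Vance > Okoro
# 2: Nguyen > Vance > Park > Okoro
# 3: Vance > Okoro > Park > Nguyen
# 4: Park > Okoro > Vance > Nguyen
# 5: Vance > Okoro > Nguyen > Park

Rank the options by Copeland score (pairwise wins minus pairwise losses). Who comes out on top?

Vance

Pairwise results:
  Park vs Nguyen: Nguyen wins 3–2.
  Park vs Vance: Vance wins 3–2.
  Park vs Okoro: Park wins 3–2.
  Nguyen vs Vance: Vance wins 3–2.
  Nguyen vs Okoro: Okoro wins 3–2.
  Vance vs Okoro: Vance wins 4–1.
Copeland scores (wins − losses):
  Park: 1 − 2 = -1
  Nguyen: 1 − 2 = -1
  Vance: 3 − 0 = 3
  Okoro: 1 − 2 = -1
Vance has the best Copeland score.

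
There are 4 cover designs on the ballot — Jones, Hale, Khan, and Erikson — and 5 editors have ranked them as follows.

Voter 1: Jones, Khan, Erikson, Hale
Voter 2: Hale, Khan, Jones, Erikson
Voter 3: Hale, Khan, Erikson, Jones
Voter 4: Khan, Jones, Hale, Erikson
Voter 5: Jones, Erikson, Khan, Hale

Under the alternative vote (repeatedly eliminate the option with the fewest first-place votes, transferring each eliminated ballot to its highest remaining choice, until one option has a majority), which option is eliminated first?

Erikson

Round 1: Jones 2, Hale 2, Khan 1, Erikson 0. Erikson has the fewest and is eliminated.
Round 2: Jones 2, Hale 2, Khan 1. Khan has the fewest and is eliminated.
Round 3: Jones 3, Hale 2. Jones has a majority.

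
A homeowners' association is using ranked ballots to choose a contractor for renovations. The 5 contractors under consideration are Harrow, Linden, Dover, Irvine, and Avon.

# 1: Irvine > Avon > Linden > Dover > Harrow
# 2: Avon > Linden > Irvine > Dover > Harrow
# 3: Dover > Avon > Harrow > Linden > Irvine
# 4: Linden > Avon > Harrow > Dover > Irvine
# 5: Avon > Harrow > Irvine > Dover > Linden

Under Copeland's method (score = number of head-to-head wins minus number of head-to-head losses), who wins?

Pairwise results:
  Harrow vs Linden: Linden wins 3–2.
  Harrow vs Dover: Dover wins 3–2.
  Harrow vs Irvine: Harrow wins 3–2.
  Harrow vs Avon: Avon wins 5–0.
  Linden vs Dover: Linden wins 3–2.
  Linden vs Irvine: Linden wins 3–2.
  Linden vs Avon: Avon wins 4–1.
  Dover vs Irvine: Irvine wins 3–2.
  Dover vs Avon: Avon wins 4–1.
  Irvine vs Avon: Avon wins 4–1.
Copeland scores (wins − losses):
  Harrow: 1 − 3 = -2
  Linden: 3 − 1 = 2
  Dover: 1 − 3 = -2
  Irvine: 1 − 3 = -2
  Avon: 4 − 0 = 4
Avon has the best Copeland score.

Avon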